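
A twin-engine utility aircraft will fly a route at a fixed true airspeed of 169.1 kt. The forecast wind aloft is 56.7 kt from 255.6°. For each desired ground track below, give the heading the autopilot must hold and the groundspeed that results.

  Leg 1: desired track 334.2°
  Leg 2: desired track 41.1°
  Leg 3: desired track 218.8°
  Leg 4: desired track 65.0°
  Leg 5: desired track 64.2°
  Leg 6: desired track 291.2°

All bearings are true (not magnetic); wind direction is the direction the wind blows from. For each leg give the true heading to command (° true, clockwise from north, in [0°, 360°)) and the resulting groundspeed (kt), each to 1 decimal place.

Leg 1: heading=315.0°, groundspeed=148.5 kt
Leg 2: heading=30.2°, groundspeed=212.8 kt
Leg 3: heading=230.4°, groundspeed=120.3 kt
Leg 4: heading=61.5°, groundspeed=224.5 kt
Leg 5: heading=60.4°, groundspeed=224.3 kt
Leg 6: heading=279.9°, groundspeed=119.7 kt

Leg 1: desired track 334.2°; wind correction -19.2° → command heading 315.0°, groundspeed 148.5 kt
Leg 2: desired track 41.1°; wind correction -10.9° → command heading 30.2°, groundspeed 212.8 kt
Leg 3: desired track 218.8°; wind correction +11.6° → command heading 230.4°, groundspeed 120.3 kt
Leg 4: desired track 65.0°; wind correction -3.5° → command heading 61.5°, groundspeed 224.5 kt
Leg 5: desired track 64.2°; wind correction -3.8° → command heading 60.4°, groundspeed 224.3 kt
Leg 6: desired track 291.2°; wind correction -11.3° → command heading 279.9°, groundspeed 119.7 kt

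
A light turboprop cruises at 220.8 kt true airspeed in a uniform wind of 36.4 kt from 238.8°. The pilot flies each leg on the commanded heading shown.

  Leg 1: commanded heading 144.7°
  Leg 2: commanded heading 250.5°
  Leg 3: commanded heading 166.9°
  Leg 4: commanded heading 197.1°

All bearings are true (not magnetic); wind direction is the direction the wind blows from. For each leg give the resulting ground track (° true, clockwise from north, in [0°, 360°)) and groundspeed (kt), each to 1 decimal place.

Leg 1: track=135.5°, groundspeed=226.3 kt
Leg 2: track=252.8°, groundspeed=185.3 kt
Leg 3: track=157.5°, groundspeed=212.3 kt
Leg 4: track=190.0°, groundspeed=195.1 kt

Leg 1: heading 144.7°; drift -9.2° → track 135.5°, groundspeed 226.3 kt
Leg 2: heading 250.5°; drift +2.3° → track 252.8°, groundspeed 185.3 kt
Leg 3: heading 166.9°; drift -9.4° → track 157.5°, groundspeed 212.3 kt
Leg 4: heading 197.1°; drift -7.1° → track 190.0°, groundspeed 195.1 kt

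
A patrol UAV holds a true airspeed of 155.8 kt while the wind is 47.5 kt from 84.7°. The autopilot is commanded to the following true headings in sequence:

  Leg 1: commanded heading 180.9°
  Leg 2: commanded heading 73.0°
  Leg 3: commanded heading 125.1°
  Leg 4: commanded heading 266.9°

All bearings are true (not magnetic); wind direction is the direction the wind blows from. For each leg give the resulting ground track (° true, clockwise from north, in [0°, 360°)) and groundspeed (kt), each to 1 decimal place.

Leg 1: track=197.3°, groundspeed=167.7 kt
Leg 2: track=68.0°, groundspeed=109.7 kt
Leg 3: track=139.5°, groundspeed=123.5 kt
Leg 4: track=266.4°, groundspeed=203.3 kt

Leg 1: heading 180.9°; drift +16.4° → track 197.3°, groundspeed 167.7 kt
Leg 2: heading 73.0°; drift -5.0° → track 68.0°, groundspeed 109.7 kt
Leg 3: heading 125.1°; drift +14.4° → track 139.5°, groundspeed 123.5 kt
Leg 4: heading 266.9°; drift -0.5° → track 266.4°, groundspeed 203.3 kt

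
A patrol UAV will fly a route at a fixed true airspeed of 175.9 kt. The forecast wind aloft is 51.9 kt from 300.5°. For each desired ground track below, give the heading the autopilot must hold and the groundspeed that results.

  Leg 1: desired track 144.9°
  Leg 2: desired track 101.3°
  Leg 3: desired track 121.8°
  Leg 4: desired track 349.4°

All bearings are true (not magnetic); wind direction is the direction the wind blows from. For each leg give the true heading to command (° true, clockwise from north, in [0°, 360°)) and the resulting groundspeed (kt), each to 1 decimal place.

Leg 1: desired track 144.9°; wind correction +7.0° → command heading 151.9°, groundspeed 221.9 kt
Leg 2: desired track 101.3°; wind correction -5.6° → command heading 95.7°, groundspeed 224.1 kt
Leg 3: desired track 121.8°; wind correction +0.4° → command heading 122.2°, groundspeed 227.8 kt
Leg 4: desired track 349.4°; wind correction -12.8° → command heading 336.6°, groundspeed 137.4 kt

Leg 1: heading=151.9°, groundspeed=221.9 kt
Leg 2: heading=95.7°, groundspeed=224.1 kt
Leg 3: heading=122.2°, groundspeed=227.8 kt
Leg 4: heading=336.6°, groundspeed=137.4 kt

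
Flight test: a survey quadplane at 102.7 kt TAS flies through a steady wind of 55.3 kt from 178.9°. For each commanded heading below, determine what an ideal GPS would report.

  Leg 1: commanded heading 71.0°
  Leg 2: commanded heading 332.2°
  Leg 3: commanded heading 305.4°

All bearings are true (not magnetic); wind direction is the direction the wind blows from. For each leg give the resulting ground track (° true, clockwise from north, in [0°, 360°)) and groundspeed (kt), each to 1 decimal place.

Leg 1: heading 71.0°; drift -23.7° → track 47.3°, groundspeed 130.8 kt
Leg 2: heading 332.2°; drift +9.3° → track 341.5°, groundspeed 154.1 kt
Leg 3: heading 305.4°; drift +18.2° → track 323.6°, groundspeed 142.7 kt

Leg 1: track=47.3°, groundspeed=130.8 kt
Leg 2: track=341.5°, groundspeed=154.1 kt
Leg 3: track=323.6°, groundspeed=142.7 kt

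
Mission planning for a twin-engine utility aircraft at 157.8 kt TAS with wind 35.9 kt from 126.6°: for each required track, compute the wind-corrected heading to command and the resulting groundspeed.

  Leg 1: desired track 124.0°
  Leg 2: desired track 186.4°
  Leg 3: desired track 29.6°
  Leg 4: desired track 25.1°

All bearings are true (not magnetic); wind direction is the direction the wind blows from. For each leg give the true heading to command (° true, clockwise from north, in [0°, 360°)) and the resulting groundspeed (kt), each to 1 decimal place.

Leg 1: desired track 124.0°; wind correction +0.6° → command heading 124.6°, groundspeed 121.9 kt
Leg 2: desired track 186.4°; wind correction -11.3° → command heading 175.1°, groundspeed 136.7 kt
Leg 3: desired track 29.6°; wind correction +13.1° → command heading 42.7°, groundspeed 158.1 kt
Leg 4: desired track 25.1°; wind correction +12.9° → command heading 38.0°, groundspeed 161.0 kt

Leg 1: heading=124.6°, groundspeed=121.9 kt
Leg 2: heading=175.1°, groundspeed=136.7 kt
Leg 3: heading=42.7°, groundspeed=158.1 kt
Leg 4: heading=38.0°, groundspeed=161.0 kt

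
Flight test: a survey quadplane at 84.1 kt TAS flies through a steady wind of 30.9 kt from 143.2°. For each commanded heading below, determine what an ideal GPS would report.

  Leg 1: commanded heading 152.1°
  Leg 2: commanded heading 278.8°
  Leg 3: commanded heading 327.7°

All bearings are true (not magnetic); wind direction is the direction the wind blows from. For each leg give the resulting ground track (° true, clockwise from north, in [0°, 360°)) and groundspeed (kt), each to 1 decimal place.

Leg 1: track=157.2°, groundspeed=53.8 kt
Leg 2: track=290.3°, groundspeed=108.4 kt
Leg 3: track=326.5°, groundspeed=114.9 kt

Leg 1: heading 152.1°; drift +5.1° → track 157.2°, groundspeed 53.8 kt
Leg 2: heading 278.8°; drift +11.5° → track 290.3°, groundspeed 108.4 kt
Leg 3: heading 327.7°; drift -1.2° → track 326.5°, groundspeed 114.9 kt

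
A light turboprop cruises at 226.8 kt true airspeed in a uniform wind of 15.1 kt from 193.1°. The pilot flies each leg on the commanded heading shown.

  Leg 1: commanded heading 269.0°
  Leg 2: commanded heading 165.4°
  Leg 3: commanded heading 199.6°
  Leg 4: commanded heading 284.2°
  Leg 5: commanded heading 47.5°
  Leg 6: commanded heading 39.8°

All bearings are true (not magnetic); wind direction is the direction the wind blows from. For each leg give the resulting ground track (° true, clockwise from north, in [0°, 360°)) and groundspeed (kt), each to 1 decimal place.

Leg 1: heading 269.0°; drift +3.8° → track 272.8°, groundspeed 223.6 kt
Leg 2: heading 165.4°; drift -1.9° → track 163.5°, groundspeed 213.5 kt
Leg 3: heading 199.6°; drift +0.5° → track 200.1°, groundspeed 211.8 kt
Leg 4: heading 284.2°; drift +3.8° → track 288.0°, groundspeed 227.6 kt
Leg 5: heading 47.5°; drift -2.0° → track 45.5°, groundspeed 239.4 kt
Leg 6: heading 39.8°; drift -1.6° → track 38.2°, groundspeed 240.4 kt

Leg 1: track=272.8°, groundspeed=223.6 kt
Leg 2: track=163.5°, groundspeed=213.5 kt
Leg 3: track=200.1°, groundspeed=211.8 kt
Leg 4: track=288.0°, groundspeed=227.6 kt
Leg 5: track=45.5°, groundspeed=239.4 kt
Leg 6: track=38.2°, groundspeed=240.4 kt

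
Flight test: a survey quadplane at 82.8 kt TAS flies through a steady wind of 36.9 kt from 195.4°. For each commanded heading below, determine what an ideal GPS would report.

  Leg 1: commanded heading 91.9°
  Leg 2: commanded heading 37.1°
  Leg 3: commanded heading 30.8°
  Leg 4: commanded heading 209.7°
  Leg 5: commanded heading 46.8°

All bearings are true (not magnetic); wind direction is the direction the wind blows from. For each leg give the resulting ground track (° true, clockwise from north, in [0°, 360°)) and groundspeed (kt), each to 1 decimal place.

Leg 1: track=70.5°, groundspeed=98.2 kt
Leg 2: track=30.5°, groundspeed=117.9 kt
Leg 3: track=26.1°, groundspeed=118.8 kt
Leg 4: track=220.7°, groundspeed=47.9 kt
Leg 5: track=37.3°, groundspeed=115.9 kt

Leg 1: heading 91.9°; drift -21.4° → track 70.5°, groundspeed 98.2 kt
Leg 2: heading 37.1°; drift -6.6° → track 30.5°, groundspeed 117.9 kt
Leg 3: heading 30.8°; drift -4.7° → track 26.1°, groundspeed 118.8 kt
Leg 4: heading 209.7°; drift +11.0° → track 220.7°, groundspeed 47.9 kt
Leg 5: heading 46.8°; drift -9.5° → track 37.3°, groundspeed 115.9 kt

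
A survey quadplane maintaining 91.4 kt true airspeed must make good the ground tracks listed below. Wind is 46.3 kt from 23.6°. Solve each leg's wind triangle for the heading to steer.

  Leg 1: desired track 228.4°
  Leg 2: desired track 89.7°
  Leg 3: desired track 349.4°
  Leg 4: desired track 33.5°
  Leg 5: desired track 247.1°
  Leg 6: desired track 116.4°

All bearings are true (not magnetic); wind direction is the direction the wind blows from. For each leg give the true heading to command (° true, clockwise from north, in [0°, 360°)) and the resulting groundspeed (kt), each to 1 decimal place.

Leg 1: desired track 228.4°; wind correction +12.3° → command heading 240.7°, groundspeed 131.3 kt
Leg 2: desired track 89.7°; wind correction -27.6° → command heading 62.1°, groundspeed 62.2 kt
Leg 3: desired track 349.4°; wind correction +16.5° → command heading 5.9°, groundspeed 49.3 kt
Leg 4: desired track 33.5°; wind correction -5.0° → command heading 28.5°, groundspeed 45.4 kt
Leg 5: desired track 247.1°; wind correction +20.4° → command heading 267.5°, groundspeed 119.2 kt
Leg 6: desired track 116.4°; wind correction -30.4° → command heading 86.0°, groundspeed 81.1 kt

Leg 1: heading=240.7°, groundspeed=131.3 kt
Leg 2: heading=62.1°, groundspeed=62.2 kt
Leg 3: heading=5.9°, groundspeed=49.3 kt
Leg 4: heading=28.5°, groundspeed=45.4 kt
Leg 5: heading=267.5°, groundspeed=119.2 kt
Leg 6: heading=86.0°, groundspeed=81.1 kt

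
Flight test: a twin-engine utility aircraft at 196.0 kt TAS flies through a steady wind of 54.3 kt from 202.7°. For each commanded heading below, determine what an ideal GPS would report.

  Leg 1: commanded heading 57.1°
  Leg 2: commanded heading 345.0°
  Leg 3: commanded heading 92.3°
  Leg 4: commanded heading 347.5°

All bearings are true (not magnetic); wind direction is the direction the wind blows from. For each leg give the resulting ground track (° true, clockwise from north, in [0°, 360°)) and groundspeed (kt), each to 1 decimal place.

Leg 1: heading 57.1°; drift -7.3° → track 49.8°, groundspeed 242.7 kt
Leg 2: heading 345.0°; drift +7.9° → track 352.9°, groundspeed 241.3 kt
Leg 3: heading 92.3°; drift -13.3° → track 79.0°, groundspeed 220.9 kt
Leg 4: heading 347.5°; drift +7.4° → track 354.9°, groundspeed 242.4 kt

Leg 1: track=49.8°, groundspeed=242.7 kt
Leg 2: track=352.9°, groundspeed=241.3 kt
Leg 3: track=79.0°, groundspeed=220.9 kt
Leg 4: track=354.9°, groundspeed=242.4 kt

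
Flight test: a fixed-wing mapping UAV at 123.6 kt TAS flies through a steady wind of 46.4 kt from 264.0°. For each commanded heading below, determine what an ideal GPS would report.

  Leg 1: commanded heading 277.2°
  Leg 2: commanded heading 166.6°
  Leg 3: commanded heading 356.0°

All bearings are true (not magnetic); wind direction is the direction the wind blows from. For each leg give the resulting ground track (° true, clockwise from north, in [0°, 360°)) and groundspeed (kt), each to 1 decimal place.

Leg 1: track=284.9°, groundspeed=79.1 kt
Leg 2: track=147.0°, groundspeed=137.5 kt
Leg 3: track=16.3°, groundspeed=133.5 kt

Leg 1: heading 277.2°; drift +7.7° → track 284.9°, groundspeed 79.1 kt
Leg 2: heading 166.6°; drift -19.6° → track 147.0°, groundspeed 137.5 kt
Leg 3: heading 356.0°; drift +20.3° → track 16.3°, groundspeed 133.5 kt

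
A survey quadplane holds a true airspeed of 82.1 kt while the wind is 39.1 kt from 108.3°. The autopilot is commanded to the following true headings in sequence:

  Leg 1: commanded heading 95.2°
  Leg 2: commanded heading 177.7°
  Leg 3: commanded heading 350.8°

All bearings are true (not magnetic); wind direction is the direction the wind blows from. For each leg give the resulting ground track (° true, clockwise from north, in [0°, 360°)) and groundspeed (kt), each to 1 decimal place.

Leg 1: track=83.8°, groundspeed=44.9 kt
Leg 2: track=205.9°, groundspeed=77.5 kt
Leg 3: track=331.7°, groundspeed=106.0 kt

Leg 1: heading 95.2°; drift -11.4° → track 83.8°, groundspeed 44.9 kt
Leg 2: heading 177.7°; drift +28.2° → track 205.9°, groundspeed 77.5 kt
Leg 3: heading 350.8°; drift -19.1° → track 331.7°, groundspeed 106.0 kt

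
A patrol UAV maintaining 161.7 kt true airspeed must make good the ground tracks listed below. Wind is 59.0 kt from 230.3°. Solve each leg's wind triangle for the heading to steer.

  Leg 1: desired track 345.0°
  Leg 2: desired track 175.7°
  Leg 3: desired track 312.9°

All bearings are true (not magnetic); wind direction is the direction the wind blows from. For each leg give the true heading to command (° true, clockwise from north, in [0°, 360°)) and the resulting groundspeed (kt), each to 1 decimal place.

Leg 1: desired track 345.0°; wind correction -19.4° → command heading 325.6°, groundspeed 177.2 kt
Leg 2: desired track 175.7°; wind correction +17.3° → command heading 193.0°, groundspeed 120.2 kt
Leg 3: desired track 312.9°; wind correction -21.2° → command heading 291.7°, groundspeed 143.1 kt

Leg 1: heading=325.6°, groundspeed=177.2 kt
Leg 2: heading=193.0°, groundspeed=120.2 kt
Leg 3: heading=291.7°, groundspeed=143.1 kt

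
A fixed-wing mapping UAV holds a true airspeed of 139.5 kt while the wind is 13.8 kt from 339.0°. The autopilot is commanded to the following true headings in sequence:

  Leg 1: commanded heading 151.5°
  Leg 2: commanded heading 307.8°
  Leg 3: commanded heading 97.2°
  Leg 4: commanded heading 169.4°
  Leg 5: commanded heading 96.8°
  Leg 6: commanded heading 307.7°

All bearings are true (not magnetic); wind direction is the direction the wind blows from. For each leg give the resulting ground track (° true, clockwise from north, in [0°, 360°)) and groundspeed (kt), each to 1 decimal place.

Leg 1: track=152.2°, groundspeed=153.2 kt
Leg 2: track=304.6°, groundspeed=127.9 kt
Leg 3: track=102.0°, groundspeed=146.5 kt
Leg 4: track=168.5°, groundspeed=153.1 kt
Leg 5: track=101.6°, groundspeed=146.4 kt
Leg 6: track=304.5°, groundspeed=127.9 kt

Leg 1: heading 151.5°; drift +0.7° → track 152.2°, groundspeed 153.2 kt
Leg 2: heading 307.8°; drift -3.2° → track 304.6°, groundspeed 127.9 kt
Leg 3: heading 97.2°; drift +4.8° → track 102.0°, groundspeed 146.5 kt
Leg 4: heading 169.4°; drift -0.9° → track 168.5°, groundspeed 153.1 kt
Leg 5: heading 96.8°; drift +4.8° → track 101.6°, groundspeed 146.4 kt
Leg 6: heading 307.7°; drift -3.2° → track 304.5°, groundspeed 127.9 kt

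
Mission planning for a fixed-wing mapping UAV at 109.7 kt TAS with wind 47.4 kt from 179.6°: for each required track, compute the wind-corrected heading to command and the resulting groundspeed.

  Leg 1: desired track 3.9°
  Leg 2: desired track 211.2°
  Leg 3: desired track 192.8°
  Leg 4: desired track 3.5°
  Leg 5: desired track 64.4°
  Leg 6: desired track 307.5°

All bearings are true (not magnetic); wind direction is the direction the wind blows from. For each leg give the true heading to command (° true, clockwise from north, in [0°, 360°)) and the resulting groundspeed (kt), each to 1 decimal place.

Leg 1: heading=5.8°, groundspeed=156.9 kt
Leg 2: heading=198.1°, groundspeed=66.5 kt
Leg 3: heading=187.1°, groundspeed=63.0 kt
Leg 4: heading=5.2°, groundspeed=156.9 kt
Leg 5: heading=87.4°, groundspeed=121.2 kt
Leg 6: heading=287.6°, groundspeed=132.2 kt

Leg 1: desired track 3.9°; wind correction +1.9° → command heading 5.8°, groundspeed 156.9 kt
Leg 2: desired track 211.2°; wind correction -13.1° → command heading 198.1°, groundspeed 66.5 kt
Leg 3: desired track 192.8°; wind correction -5.7° → command heading 187.1°, groundspeed 63.0 kt
Leg 4: desired track 3.5°; wind correction +1.7° → command heading 5.2°, groundspeed 156.9 kt
Leg 5: desired track 64.4°; wind correction +23.0° → command heading 87.4°, groundspeed 121.2 kt
Leg 6: desired track 307.5°; wind correction -19.9° → command heading 287.6°, groundspeed 132.2 kt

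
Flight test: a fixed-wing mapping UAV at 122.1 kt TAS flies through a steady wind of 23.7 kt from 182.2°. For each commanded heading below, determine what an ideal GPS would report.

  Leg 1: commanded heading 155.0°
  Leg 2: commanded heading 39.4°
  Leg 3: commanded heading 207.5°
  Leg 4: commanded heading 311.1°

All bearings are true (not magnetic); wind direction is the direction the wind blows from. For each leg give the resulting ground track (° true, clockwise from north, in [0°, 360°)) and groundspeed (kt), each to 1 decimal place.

Leg 1: track=148.9°, groundspeed=101.6 kt
Leg 2: track=33.6°, groundspeed=141.7 kt
Leg 3: track=213.2°, groundspeed=101.2 kt
Leg 4: track=318.8°, groundspeed=138.2 kt

Leg 1: heading 155.0°; drift -6.1° → track 148.9°, groundspeed 101.6 kt
Leg 2: heading 39.4°; drift -5.8° → track 33.6°, groundspeed 141.7 kt
Leg 3: heading 207.5°; drift +5.7° → track 213.2°, groundspeed 101.2 kt
Leg 4: heading 311.1°; drift +7.7° → track 318.8°, groundspeed 138.2 kt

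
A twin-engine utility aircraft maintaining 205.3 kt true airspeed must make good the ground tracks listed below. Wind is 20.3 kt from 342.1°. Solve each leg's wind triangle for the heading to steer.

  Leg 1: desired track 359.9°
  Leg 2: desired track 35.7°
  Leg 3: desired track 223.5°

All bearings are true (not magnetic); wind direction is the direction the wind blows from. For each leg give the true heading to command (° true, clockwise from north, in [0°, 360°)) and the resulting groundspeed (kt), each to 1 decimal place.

Leg 1: desired track 359.9°; wind correction -1.7° → command heading 358.2°, groundspeed 185.9 kt
Leg 2: desired track 35.7°; wind correction -4.6° → command heading 31.1°, groundspeed 192.6 kt
Leg 3: desired track 223.5°; wind correction +5.0° → command heading 228.5°, groundspeed 214.2 kt

Leg 1: heading=358.2°, groundspeed=185.9 kt
Leg 2: heading=31.1°, groundspeed=192.6 kt
Leg 3: heading=228.5°, groundspeed=214.2 kt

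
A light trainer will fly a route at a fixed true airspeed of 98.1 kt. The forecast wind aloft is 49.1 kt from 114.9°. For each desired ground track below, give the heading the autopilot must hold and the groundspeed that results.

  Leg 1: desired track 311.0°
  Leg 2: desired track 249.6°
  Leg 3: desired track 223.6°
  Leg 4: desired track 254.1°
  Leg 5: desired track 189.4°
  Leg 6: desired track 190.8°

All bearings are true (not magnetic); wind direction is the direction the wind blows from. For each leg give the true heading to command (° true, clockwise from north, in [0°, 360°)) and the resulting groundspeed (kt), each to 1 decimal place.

Leg 1: desired track 311.0°; wind correction +8.0° → command heading 319.0°, groundspeed 144.3 kt
Leg 2: desired track 249.6°; wind correction -20.8° → command heading 228.8°, groundspeed 126.2 kt
Leg 3: desired track 223.6°; wind correction -28.3° → command heading 195.3°, groundspeed 102.1 kt
Leg 4: desired track 254.1°; wind correction -19.1° → command heading 235.0°, groundspeed 129.9 kt
Leg 5: desired track 189.4°; wind correction -28.8° → command heading 160.6°, groundspeed 72.8 kt
Leg 6: desired track 190.8°; wind correction -29.0° → command heading 161.8°, groundspeed 73.8 kt

Leg 1: heading=319.0°, groundspeed=144.3 kt
Leg 2: heading=228.8°, groundspeed=126.2 kt
Leg 3: heading=195.3°, groundspeed=102.1 kt
Leg 4: heading=235.0°, groundspeed=129.9 kt
Leg 5: heading=160.6°, groundspeed=72.8 kt
Leg 6: heading=161.8°, groundspeed=73.8 kt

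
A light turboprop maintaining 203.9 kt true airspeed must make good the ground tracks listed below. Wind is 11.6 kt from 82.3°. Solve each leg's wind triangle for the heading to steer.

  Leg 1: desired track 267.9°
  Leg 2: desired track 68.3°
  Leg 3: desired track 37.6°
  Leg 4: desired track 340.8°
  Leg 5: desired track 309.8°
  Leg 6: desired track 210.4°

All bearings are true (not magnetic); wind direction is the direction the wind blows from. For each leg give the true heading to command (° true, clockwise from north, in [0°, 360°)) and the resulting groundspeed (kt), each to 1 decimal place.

Leg 1: heading=268.2°, groundspeed=215.4 kt
Leg 2: heading=69.1°, groundspeed=192.6 kt
Leg 3: heading=39.9°, groundspeed=195.5 kt
Leg 4: heading=344.0°, groundspeed=205.9 kt
Leg 5: heading=312.2°, groundspeed=211.6 kt
Leg 6: heading=207.8°, groundspeed=210.9 kt

Leg 1: desired track 267.9°; wind correction +0.3° → command heading 268.2°, groundspeed 215.4 kt
Leg 2: desired track 68.3°; wind correction +0.8° → command heading 69.1°, groundspeed 192.6 kt
Leg 3: desired track 37.6°; wind correction +2.3° → command heading 39.9°, groundspeed 195.5 kt
Leg 4: desired track 340.8°; wind correction +3.2° → command heading 344.0°, groundspeed 205.9 kt
Leg 5: desired track 309.8°; wind correction +2.4° → command heading 312.2°, groundspeed 211.6 kt
Leg 6: desired track 210.4°; wind correction -2.6° → command heading 207.8°, groundspeed 210.9 kt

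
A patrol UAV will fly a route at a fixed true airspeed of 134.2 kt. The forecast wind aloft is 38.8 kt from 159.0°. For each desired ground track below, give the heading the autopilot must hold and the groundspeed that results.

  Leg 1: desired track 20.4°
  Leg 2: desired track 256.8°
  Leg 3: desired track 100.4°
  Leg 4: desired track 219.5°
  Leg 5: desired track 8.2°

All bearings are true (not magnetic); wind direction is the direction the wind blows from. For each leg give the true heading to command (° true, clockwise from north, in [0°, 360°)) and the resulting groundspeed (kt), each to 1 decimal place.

Leg 1: heading=31.4°, groundspeed=160.8 kt
Leg 2: heading=240.2°, groundspeed=133.8 kt
Leg 3: heading=114.7°, groundspeed=109.8 kt
Leg 4: heading=204.9°, groundspeed=110.8 kt
Leg 5: heading=16.3°, groundspeed=166.7 kt

Leg 1: desired track 20.4°; wind correction +11.0° → command heading 31.4°, groundspeed 160.8 kt
Leg 2: desired track 256.8°; wind correction -16.6° → command heading 240.2°, groundspeed 133.8 kt
Leg 3: desired track 100.4°; wind correction +14.3° → command heading 114.7°, groundspeed 109.8 kt
Leg 4: desired track 219.5°; wind correction -14.6° → command heading 204.9°, groundspeed 110.8 kt
Leg 5: desired track 8.2°; wind correction +8.1° → command heading 16.3°, groundspeed 166.7 kt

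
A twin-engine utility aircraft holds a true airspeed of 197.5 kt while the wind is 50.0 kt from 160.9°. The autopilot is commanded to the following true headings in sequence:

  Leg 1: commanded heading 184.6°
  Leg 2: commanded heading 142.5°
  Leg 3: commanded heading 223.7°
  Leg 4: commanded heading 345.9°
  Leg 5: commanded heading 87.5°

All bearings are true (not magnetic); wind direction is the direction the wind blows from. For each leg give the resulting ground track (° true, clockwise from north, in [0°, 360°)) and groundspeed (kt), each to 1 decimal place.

Leg 1: track=192.1°, groundspeed=153.0 kt
Leg 2: track=136.5°, groundspeed=150.9 kt
Leg 3: track=238.0°, groundspeed=180.2 kt
Leg 4: track=344.9°, groundspeed=247.3 kt
Leg 5: track=72.8°, groundspeed=189.4 kt

Leg 1: heading 184.6°; drift +7.5° → track 192.1°, groundspeed 153.0 kt
Leg 2: heading 142.5°; drift -6.0° → track 136.5°, groundspeed 150.9 kt
Leg 3: heading 223.7°; drift +14.3° → track 238.0°, groundspeed 180.2 kt
Leg 4: heading 345.9°; drift -1.0° → track 344.9°, groundspeed 247.3 kt
Leg 5: heading 87.5°; drift -14.7° → track 72.8°, groundspeed 189.4 kt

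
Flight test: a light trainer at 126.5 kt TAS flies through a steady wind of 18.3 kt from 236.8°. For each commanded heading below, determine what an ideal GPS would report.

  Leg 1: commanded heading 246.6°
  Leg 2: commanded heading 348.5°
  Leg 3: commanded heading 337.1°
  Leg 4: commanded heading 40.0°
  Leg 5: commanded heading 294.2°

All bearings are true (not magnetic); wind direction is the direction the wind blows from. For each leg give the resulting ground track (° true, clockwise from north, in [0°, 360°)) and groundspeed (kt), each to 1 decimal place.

Leg 1: heading 246.6°; drift +1.6° → track 248.2°, groundspeed 108.5 kt
Leg 2: heading 348.5°; drift +7.3° → track 355.8°, groundspeed 134.3 kt
Leg 3: heading 337.1°; drift +7.9° → track 345.0°, groundspeed 131.0 kt
Leg 4: heading 40.0°; drift +2.1° → track 42.1°, groundspeed 144.1 kt
Leg 5: heading 294.2°; drift +7.5° → track 301.7°, groundspeed 117.7 kt

Leg 1: track=248.2°, groundspeed=108.5 kt
Leg 2: track=355.8°, groundspeed=134.3 kt
Leg 3: track=345.0°, groundspeed=131.0 kt
Leg 4: track=42.1°, groundspeed=144.1 kt
Leg 5: track=301.7°, groundspeed=117.7 kt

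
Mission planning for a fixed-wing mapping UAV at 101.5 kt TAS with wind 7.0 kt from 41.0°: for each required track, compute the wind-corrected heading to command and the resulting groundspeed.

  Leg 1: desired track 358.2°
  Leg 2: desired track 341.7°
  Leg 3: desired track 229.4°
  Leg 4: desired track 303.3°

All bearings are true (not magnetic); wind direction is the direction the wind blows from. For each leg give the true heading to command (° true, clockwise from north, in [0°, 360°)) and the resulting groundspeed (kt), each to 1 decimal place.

Leg 1: heading=0.9°, groundspeed=96.3 kt
Leg 2: heading=345.1°, groundspeed=97.7 kt
Leg 3: heading=230.0°, groundspeed=108.4 kt
Leg 4: heading=307.2°, groundspeed=102.2 kt

Leg 1: desired track 358.2°; wind correction +2.7° → command heading 0.9°, groundspeed 96.3 kt
Leg 2: desired track 341.7°; wind correction +3.4° → command heading 345.1°, groundspeed 97.7 kt
Leg 3: desired track 229.4°; wind correction +0.6° → command heading 230.0°, groundspeed 108.4 kt
Leg 4: desired track 303.3°; wind correction +3.9° → command heading 307.2°, groundspeed 102.2 kt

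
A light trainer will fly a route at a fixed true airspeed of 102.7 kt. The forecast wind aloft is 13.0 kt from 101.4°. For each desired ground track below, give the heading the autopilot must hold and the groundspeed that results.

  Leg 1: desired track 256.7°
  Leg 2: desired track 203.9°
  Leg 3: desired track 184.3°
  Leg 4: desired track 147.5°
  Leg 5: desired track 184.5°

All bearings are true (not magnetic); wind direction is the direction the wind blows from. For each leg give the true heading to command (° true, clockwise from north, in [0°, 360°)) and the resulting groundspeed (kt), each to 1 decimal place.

Leg 1: heading=253.7°, groundspeed=114.4 kt
Leg 2: heading=196.8°, groundspeed=104.7 kt
Leg 3: heading=177.1°, groundspeed=100.3 kt
Leg 4: heading=142.3°, groundspeed=93.3 kt
Leg 5: heading=177.3°, groundspeed=100.3 kt

Leg 1: desired track 256.7°; wind correction -3.0° → command heading 253.7°, groundspeed 114.4 kt
Leg 2: desired track 203.9°; wind correction -7.1° → command heading 196.8°, groundspeed 104.7 kt
Leg 3: desired track 184.3°; wind correction -7.2° → command heading 177.1°, groundspeed 100.3 kt
Leg 4: desired track 147.5°; wind correction -5.2° → command heading 142.3°, groundspeed 93.3 kt
Leg 5: desired track 184.5°; wind correction -7.2° → command heading 177.3°, groundspeed 100.3 kt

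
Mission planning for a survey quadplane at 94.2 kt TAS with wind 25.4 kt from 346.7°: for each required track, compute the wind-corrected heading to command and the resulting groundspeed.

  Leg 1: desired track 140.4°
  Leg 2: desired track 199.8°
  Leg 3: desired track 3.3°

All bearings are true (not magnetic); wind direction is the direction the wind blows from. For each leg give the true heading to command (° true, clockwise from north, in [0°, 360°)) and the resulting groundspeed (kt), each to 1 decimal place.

Leg 1: desired track 140.4°; wind correction -6.9° → command heading 133.5°, groundspeed 116.3 kt
Leg 2: desired track 199.8°; wind correction +8.5° → command heading 208.3°, groundspeed 114.5 kt
Leg 3: desired track 3.3°; wind correction -4.4° → command heading 358.9°, groundspeed 69.6 kt

Leg 1: heading=133.5°, groundspeed=116.3 kt
Leg 2: heading=208.3°, groundspeed=114.5 kt
Leg 3: heading=358.9°, groundspeed=69.6 kt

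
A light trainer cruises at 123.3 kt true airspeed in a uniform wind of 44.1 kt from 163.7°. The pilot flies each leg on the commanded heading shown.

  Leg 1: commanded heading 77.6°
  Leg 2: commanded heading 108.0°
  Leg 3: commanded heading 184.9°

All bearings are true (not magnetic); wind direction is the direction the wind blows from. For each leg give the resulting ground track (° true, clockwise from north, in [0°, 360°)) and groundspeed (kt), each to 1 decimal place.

Leg 1: track=57.5°, groundspeed=128.1 kt
Leg 2: track=87.7°, groundspeed=105.0 kt
Leg 3: track=195.9°, groundspeed=83.7 kt

Leg 1: heading 77.6°; drift -20.1° → track 57.5°, groundspeed 128.1 kt
Leg 2: heading 108.0°; drift -20.3° → track 87.7°, groundspeed 105.0 kt
Leg 3: heading 184.9°; drift +11.0° → track 195.9°, groundspeed 83.7 kt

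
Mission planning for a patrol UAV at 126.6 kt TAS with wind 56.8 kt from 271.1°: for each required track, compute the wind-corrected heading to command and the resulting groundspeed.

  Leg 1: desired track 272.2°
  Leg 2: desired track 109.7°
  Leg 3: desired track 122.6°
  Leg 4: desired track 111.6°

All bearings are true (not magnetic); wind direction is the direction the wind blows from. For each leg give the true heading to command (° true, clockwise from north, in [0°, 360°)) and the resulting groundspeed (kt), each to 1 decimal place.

Leg 1: heading=271.7°, groundspeed=69.8 kt
Leg 2: heading=117.9°, groundspeed=179.1 kt
Leg 3: heading=136.2°, groundspeed=171.5 kt
Leg 4: heading=120.6°, groundspeed=178.2 kt

Leg 1: desired track 272.2°; wind correction -0.5° → command heading 271.7°, groundspeed 69.8 kt
Leg 2: desired track 109.7°; wind correction +8.2° → command heading 117.9°, groundspeed 179.1 kt
Leg 3: desired track 122.6°; wind correction +13.6° → command heading 136.2°, groundspeed 171.5 kt
Leg 4: desired track 111.6°; wind correction +9.0° → command heading 120.6°, groundspeed 178.2 kt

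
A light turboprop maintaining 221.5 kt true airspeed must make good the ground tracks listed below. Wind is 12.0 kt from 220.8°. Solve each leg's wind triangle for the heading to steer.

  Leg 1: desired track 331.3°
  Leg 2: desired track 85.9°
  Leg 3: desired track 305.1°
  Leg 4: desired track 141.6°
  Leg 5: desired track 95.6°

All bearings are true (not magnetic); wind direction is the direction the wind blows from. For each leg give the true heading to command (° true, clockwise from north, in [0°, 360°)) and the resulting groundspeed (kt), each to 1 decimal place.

Leg 1: heading=328.4°, groundspeed=225.4 kt
Leg 2: heading=88.1°, groundspeed=229.8 kt
Leg 3: heading=302.0°, groundspeed=220.0 kt
Leg 4: heading=144.7°, groundspeed=218.9 kt
Leg 5: heading=98.1°, groundspeed=228.2 kt

Leg 1: desired track 331.3°; wind correction -2.9° → command heading 328.4°, groundspeed 225.4 kt
Leg 2: desired track 85.9°; wind correction +2.2° → command heading 88.1°, groundspeed 229.8 kt
Leg 3: desired track 305.1°; wind correction -3.1° → command heading 302.0°, groundspeed 220.0 kt
Leg 4: desired track 141.6°; wind correction +3.1° → command heading 144.7°, groundspeed 218.9 kt
Leg 5: desired track 95.6°; wind correction +2.5° → command heading 98.1°, groundspeed 228.2 kt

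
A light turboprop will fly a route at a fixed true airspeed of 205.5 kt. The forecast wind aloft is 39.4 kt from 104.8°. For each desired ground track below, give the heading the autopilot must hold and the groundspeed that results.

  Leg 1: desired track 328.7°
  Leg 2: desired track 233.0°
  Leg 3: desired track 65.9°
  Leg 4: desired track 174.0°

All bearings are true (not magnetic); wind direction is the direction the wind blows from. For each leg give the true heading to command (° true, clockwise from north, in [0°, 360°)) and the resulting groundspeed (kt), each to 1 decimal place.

Leg 1: heading=336.3°, groundspeed=232.1 kt
Leg 2: heading=224.3°, groundspeed=227.5 kt
Leg 3: heading=72.8°, groundspeed=173.3 kt
Leg 4: heading=163.7°, groundspeed=188.2 kt

Leg 1: desired track 328.7°; wind correction +7.6° → command heading 336.3°, groundspeed 232.1 kt
Leg 2: desired track 233.0°; wind correction -8.7° → command heading 224.3°, groundspeed 227.5 kt
Leg 3: desired track 65.9°; wind correction +6.9° → command heading 72.8°, groundspeed 173.3 kt
Leg 4: desired track 174.0°; wind correction -10.3° → command heading 163.7°, groundspeed 188.2 kt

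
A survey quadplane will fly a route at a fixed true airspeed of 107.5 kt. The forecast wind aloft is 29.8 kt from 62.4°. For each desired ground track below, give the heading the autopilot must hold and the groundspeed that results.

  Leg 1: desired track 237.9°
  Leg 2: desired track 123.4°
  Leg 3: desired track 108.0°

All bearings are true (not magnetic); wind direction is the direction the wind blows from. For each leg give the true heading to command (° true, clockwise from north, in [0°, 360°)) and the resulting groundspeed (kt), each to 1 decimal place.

Leg 1: desired track 237.9°; wind correction -1.2° → command heading 236.7°, groundspeed 137.2 kt
Leg 2: desired track 123.4°; wind correction -14.0° → command heading 109.4°, groundspeed 89.8 kt
Leg 3: desired track 108.0°; wind correction -11.4° → command heading 96.6°, groundspeed 84.5 kt

Leg 1: heading=236.7°, groundspeed=137.2 kt
Leg 2: heading=109.4°, groundspeed=89.8 kt
Leg 3: heading=96.6°, groundspeed=84.5 kt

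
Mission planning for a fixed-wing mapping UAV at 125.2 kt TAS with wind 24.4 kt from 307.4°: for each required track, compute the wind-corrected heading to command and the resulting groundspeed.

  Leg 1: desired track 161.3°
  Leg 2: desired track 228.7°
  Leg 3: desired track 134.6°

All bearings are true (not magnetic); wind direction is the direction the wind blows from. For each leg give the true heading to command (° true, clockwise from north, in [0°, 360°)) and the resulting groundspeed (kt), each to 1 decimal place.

Leg 1: desired track 161.3°; wind correction +6.2° → command heading 167.5°, groundspeed 144.7 kt
Leg 2: desired track 228.7°; wind correction +11.0° → command heading 239.7°, groundspeed 118.1 kt
Leg 3: desired track 134.6°; wind correction +1.4° → command heading 136.0°, groundspeed 149.4 kt

Leg 1: heading=167.5°, groundspeed=144.7 kt
Leg 2: heading=239.7°, groundspeed=118.1 kt
Leg 3: heading=136.0°, groundspeed=149.4 kt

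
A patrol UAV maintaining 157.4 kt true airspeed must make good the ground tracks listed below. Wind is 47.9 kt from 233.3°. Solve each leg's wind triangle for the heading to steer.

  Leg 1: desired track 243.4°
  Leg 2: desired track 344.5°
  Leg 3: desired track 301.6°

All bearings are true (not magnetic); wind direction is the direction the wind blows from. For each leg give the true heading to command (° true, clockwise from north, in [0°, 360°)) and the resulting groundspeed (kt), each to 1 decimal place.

Leg 1: heading=240.3°, groundspeed=110.0 kt
Leg 2: heading=328.0°, groundspeed=168.3 kt
Leg 3: heading=285.2°, groundspeed=133.3 kt

Leg 1: desired track 243.4°; wind correction -3.1° → command heading 240.3°, groundspeed 110.0 kt
Leg 2: desired track 344.5°; wind correction -16.5° → command heading 328.0°, groundspeed 168.3 kt
Leg 3: desired track 301.6°; wind correction -16.4° → command heading 285.2°, groundspeed 133.3 kt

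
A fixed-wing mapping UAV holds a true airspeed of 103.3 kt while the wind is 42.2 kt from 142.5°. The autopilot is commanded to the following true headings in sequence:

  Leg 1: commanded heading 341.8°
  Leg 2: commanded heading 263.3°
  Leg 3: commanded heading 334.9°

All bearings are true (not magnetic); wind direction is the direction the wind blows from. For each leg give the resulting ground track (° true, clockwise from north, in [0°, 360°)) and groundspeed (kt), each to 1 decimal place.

Leg 1: track=336.2°, groundspeed=143.8 kt
Leg 2: track=279.5°, groundspeed=130.1 kt
Leg 3: track=331.3°, groundspeed=144.8 kt

Leg 1: heading 341.8°; drift -5.6° → track 336.2°, groundspeed 143.8 kt
Leg 2: heading 263.3°; drift +16.2° → track 279.5°, groundspeed 130.1 kt
Leg 3: heading 334.9°; drift -3.6° → track 331.3°, groundspeed 144.8 kt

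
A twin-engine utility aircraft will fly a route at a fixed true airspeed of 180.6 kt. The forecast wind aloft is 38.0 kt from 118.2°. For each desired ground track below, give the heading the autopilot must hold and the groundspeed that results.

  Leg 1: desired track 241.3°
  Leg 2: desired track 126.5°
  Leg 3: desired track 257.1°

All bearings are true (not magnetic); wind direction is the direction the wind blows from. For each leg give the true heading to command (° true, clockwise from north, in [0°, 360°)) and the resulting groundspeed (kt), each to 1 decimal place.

Leg 1: desired track 241.3°; wind correction -10.2° → command heading 231.1°, groundspeed 198.5 kt
Leg 2: desired track 126.5°; wind correction -1.7° → command heading 124.8°, groundspeed 142.9 kt
Leg 3: desired track 257.1°; wind correction -8.0° → command heading 249.1°, groundspeed 207.5 kt

Leg 1: heading=231.1°, groundspeed=198.5 kt
Leg 2: heading=124.8°, groundspeed=142.9 kt
Leg 3: heading=249.1°, groundspeed=207.5 kt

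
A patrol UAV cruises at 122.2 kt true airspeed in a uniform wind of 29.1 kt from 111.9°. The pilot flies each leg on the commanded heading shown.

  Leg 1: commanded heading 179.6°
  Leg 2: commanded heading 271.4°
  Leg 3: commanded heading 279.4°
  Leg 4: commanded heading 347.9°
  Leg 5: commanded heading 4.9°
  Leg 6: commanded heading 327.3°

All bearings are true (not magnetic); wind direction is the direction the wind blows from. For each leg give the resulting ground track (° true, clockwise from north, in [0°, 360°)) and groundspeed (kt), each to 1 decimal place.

Leg 1: track=193.2°, groundspeed=114.4 kt
Leg 2: track=275.3°, groundspeed=149.8 kt
Leg 3: track=281.8°, groundspeed=150.7 kt
Leg 4: track=338.0°, groundspeed=140.6 kt
Leg 5: track=352.9°, groundspeed=133.6 kt
Leg 6: track=320.7°, groundspeed=146.9 kt

Leg 1: heading 179.6°; drift +13.6° → track 193.2°, groundspeed 114.4 kt
Leg 2: heading 271.4°; drift +3.9° → track 275.3°, groundspeed 149.8 kt
Leg 3: heading 279.4°; drift +2.4° → track 281.8°, groundspeed 150.7 kt
Leg 4: heading 347.9°; drift -9.9° → track 338.0°, groundspeed 140.6 kt
Leg 5: heading 4.9°; drift -12.0° → track 352.9°, groundspeed 133.6 kt
Leg 6: heading 327.3°; drift -6.6° → track 320.7°, groundspeed 146.9 kt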